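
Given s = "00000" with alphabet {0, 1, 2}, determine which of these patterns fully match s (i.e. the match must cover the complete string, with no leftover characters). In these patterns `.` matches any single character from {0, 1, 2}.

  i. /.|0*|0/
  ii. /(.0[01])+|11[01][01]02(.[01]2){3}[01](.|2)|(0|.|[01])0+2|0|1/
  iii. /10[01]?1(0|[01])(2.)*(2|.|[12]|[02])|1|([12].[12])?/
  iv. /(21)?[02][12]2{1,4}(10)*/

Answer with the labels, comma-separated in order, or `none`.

i → match
ii → no match
iii → no match
iv → no match

i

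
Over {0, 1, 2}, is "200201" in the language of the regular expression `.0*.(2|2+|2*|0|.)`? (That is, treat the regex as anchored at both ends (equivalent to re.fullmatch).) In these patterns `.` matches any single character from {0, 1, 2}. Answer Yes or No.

No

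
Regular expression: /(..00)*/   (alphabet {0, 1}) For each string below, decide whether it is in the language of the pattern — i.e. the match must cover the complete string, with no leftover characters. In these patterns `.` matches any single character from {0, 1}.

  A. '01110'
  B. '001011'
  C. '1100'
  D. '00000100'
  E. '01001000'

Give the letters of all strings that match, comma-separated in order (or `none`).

A → no match
B → no match
C → match
D → match
E → match

C, D, E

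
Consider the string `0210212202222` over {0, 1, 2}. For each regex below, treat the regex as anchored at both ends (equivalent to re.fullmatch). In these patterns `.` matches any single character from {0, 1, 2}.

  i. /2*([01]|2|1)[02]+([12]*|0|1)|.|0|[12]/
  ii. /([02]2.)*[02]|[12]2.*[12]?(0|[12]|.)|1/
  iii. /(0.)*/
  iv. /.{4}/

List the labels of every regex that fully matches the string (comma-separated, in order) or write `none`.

ii

i → no match
ii → match
iii → no match
iv → no match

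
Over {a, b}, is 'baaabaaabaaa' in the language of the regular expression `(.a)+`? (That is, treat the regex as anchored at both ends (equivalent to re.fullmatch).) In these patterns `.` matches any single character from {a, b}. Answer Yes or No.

Yes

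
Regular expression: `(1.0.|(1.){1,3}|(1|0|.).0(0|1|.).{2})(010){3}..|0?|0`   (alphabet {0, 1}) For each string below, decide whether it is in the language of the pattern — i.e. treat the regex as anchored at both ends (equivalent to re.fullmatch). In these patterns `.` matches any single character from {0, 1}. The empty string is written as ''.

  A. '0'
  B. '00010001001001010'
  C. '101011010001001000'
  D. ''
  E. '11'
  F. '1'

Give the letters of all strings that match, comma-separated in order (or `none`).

A. '0' → match
B → match
C → no match
D. '' → match
E. '11' → no match
F. '1' → no match

A, B, D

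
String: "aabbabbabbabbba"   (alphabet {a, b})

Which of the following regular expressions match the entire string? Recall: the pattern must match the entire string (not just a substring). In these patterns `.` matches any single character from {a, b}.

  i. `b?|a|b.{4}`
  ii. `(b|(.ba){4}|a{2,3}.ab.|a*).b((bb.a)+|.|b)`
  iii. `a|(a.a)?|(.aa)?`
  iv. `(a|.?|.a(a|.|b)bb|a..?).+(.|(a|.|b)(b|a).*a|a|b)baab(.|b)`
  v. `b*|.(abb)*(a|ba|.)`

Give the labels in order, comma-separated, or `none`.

i → no match
ii → no match
iii → no match
iv → no match
v → match

v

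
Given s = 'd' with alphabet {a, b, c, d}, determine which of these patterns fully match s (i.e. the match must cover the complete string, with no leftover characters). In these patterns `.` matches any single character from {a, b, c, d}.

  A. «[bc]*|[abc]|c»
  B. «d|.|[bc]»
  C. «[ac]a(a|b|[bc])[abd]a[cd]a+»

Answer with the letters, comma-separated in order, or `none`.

B

A → no match
B → match
C → no match — must end with 'a'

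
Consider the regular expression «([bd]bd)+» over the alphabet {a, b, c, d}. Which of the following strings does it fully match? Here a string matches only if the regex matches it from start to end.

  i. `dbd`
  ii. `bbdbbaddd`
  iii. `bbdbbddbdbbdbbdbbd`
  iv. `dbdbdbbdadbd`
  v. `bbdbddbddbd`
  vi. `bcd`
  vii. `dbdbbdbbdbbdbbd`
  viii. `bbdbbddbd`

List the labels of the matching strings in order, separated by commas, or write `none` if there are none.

i → match
ii → no match — must end with `bd`
iii → match
iv → no match
v → no match
vi → no match — must end with `bd`
vii → match
viii → match

i, iii, vii, viii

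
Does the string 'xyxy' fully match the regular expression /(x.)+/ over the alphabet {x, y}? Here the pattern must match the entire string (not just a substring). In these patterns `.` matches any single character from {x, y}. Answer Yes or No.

Yes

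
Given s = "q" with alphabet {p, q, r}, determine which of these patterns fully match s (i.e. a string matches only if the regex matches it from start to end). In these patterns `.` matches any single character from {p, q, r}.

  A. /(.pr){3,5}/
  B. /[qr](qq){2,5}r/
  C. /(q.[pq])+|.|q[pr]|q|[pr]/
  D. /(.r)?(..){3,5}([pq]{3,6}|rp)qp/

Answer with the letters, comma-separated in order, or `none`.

C

A → no match — must end with "pr"
B → no match — must end with "qqr"
C → match
D → no match — must end with "qp"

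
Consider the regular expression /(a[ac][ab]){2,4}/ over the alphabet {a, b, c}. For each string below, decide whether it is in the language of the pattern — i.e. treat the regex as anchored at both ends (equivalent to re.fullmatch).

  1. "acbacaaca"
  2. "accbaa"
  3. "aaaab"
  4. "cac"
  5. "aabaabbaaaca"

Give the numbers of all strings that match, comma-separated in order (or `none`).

1

1 → match
2 → no match
3 → no match
4 → no match — must start with "a"
5 → no match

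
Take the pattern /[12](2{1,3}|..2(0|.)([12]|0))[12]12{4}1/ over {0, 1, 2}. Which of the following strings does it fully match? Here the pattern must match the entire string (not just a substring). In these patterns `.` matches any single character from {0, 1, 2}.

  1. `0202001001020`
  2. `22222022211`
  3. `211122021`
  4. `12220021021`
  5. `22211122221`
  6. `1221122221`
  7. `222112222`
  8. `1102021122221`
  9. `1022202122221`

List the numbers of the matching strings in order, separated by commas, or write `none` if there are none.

1 → no match — must end with `21`
2. `22222022211` → no match — must end with `21`
3. `211122021` → no match
4. `12220021021` → no match
5. `22211122221` → no match
6. `1221122221` → match
7. `222112222` → no match — must end with `21`
8 → match
9 → match

6, 8, 9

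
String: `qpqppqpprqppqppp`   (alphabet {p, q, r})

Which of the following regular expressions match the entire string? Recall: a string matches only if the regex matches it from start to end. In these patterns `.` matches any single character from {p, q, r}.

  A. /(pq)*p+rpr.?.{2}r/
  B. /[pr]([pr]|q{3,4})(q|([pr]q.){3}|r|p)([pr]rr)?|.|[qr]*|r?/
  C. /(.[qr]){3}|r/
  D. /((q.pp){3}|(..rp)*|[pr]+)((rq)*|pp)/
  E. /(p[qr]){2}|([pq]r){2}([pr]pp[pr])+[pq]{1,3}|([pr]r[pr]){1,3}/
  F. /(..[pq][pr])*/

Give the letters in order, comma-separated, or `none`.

F

A → no match — must end with `r`
B → no match
C → no match
D → no match
E → no match
F → match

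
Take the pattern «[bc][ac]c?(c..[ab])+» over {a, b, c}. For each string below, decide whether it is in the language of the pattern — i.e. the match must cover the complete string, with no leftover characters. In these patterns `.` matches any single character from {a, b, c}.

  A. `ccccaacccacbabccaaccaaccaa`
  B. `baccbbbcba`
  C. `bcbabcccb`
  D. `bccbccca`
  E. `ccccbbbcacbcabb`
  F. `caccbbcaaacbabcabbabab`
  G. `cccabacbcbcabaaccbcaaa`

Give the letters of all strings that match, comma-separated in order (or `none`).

A → match
B → no match
C → no match
D → no match
E → match
F → no match
G → no match

A, E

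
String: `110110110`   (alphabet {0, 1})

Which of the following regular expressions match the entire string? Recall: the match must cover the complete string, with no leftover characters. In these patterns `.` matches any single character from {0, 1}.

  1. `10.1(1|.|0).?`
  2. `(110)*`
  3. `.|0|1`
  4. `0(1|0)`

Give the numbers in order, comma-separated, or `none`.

2

1 → no match — must start with `10`
2 → match
3 → no match
4 → no match — must start with `0`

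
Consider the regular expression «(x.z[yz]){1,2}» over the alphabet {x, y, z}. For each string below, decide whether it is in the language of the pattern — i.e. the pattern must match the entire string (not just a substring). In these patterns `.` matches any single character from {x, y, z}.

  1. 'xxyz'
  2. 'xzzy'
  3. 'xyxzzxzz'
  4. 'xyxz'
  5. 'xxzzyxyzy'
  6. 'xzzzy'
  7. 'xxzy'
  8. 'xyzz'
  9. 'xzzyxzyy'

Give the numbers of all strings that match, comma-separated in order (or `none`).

2, 7, 8

1 → no match
2 → match
3 → no match
4 → no match
5 → no match
6 → no match
7 → match
8 → match
9 → no match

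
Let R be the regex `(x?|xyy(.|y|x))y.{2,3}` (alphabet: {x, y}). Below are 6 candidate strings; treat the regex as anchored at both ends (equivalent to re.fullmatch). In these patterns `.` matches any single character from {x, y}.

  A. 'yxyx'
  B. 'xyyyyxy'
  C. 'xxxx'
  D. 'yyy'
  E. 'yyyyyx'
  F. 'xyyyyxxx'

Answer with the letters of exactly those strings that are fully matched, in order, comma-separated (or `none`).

A, B, D, F

A → match
B → match
C → no match
D → match
E → no match
F → match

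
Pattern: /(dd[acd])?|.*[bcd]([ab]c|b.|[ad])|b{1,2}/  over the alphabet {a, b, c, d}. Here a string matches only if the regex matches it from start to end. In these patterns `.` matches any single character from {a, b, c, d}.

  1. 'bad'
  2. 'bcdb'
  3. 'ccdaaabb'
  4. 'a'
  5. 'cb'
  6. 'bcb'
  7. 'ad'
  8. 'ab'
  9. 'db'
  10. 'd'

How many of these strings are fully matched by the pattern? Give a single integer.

0

1 → no match
2 → no match
3 → no match
4 → no match
5 → no match
6 → no match
7 → no match
8 → no match
9 → no match
10 → no match
Total matched: 0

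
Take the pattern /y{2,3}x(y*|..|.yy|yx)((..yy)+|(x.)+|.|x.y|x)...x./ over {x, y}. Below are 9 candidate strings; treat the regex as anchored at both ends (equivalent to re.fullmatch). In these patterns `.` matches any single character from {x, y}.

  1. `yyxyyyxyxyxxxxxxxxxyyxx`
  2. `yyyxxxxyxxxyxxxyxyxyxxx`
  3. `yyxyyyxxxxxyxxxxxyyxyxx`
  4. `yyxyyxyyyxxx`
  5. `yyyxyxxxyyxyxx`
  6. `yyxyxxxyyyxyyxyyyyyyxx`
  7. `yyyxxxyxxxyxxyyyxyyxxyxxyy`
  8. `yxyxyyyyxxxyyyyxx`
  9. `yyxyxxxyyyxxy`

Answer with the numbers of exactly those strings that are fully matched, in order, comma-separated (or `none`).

1 → match
2 → match
3 → match
4 → match
5 → match
6 → match
7 → no match
8 → no match
9 → match

1, 2, 3, 4, 5, 6, 9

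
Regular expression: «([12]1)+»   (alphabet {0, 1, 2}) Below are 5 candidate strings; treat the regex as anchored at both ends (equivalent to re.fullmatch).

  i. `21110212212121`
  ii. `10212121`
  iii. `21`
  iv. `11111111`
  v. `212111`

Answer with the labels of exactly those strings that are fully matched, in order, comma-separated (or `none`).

i → no match
ii → no match
iii → match
iv → match
v → match

iii, iv, v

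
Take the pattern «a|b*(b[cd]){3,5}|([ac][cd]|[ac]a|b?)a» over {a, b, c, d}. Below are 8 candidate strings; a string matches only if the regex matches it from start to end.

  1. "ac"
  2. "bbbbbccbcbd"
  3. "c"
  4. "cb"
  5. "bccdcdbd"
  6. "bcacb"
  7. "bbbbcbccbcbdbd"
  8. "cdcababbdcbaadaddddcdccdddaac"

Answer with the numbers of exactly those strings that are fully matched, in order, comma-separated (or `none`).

1 → no match
2 → no match
3 → no match
4 → no match
5 → no match
6 → no match
7 → no match
8 → no match

none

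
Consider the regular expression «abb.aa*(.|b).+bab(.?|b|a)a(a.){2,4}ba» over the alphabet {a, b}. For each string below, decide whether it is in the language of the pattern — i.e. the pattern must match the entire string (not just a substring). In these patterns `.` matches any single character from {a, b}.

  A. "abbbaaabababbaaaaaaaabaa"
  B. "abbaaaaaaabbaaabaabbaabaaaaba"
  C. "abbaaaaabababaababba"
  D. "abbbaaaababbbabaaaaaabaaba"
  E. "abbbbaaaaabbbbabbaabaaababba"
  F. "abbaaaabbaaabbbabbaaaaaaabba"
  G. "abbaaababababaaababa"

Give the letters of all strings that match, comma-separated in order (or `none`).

C, D

A → no match — must end with "ba"
B → no match
C → match
D → match
E → no match
F → no match
G → no match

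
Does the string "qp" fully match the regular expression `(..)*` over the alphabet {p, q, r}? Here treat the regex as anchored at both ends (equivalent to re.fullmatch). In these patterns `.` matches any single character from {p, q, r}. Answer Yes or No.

Yes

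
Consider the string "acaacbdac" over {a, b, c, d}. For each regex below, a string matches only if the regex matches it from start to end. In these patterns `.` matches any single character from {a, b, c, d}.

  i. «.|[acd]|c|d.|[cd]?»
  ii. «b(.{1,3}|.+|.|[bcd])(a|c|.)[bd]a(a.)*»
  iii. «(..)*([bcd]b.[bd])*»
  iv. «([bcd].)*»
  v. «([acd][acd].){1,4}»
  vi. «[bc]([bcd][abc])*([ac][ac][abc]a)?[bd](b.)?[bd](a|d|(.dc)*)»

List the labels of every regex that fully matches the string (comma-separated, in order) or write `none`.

v

i → no match
ii → no match — must start with "b"
iii → no match
iv → no match
v → match
vi → no match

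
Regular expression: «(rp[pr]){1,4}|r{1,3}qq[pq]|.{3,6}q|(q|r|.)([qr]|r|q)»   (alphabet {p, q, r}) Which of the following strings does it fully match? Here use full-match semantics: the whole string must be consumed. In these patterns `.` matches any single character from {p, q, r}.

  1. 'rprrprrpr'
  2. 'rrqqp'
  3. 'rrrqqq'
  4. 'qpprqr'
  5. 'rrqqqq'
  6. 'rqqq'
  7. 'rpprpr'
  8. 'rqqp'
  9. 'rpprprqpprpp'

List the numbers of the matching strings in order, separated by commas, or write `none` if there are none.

1. 'rprrprrpr' → match
2. 'rrqqp' → match
3. 'rrrqqq' → match
4. 'qpprqr' → no match
5. 'rrqqqq' → match
6. 'rqqq' → match
7. 'rpprpr' → match
8. 'rqqp' → match
9. 'rpprprqpprpp' → no match

1, 2, 3, 5, 6, 7, 8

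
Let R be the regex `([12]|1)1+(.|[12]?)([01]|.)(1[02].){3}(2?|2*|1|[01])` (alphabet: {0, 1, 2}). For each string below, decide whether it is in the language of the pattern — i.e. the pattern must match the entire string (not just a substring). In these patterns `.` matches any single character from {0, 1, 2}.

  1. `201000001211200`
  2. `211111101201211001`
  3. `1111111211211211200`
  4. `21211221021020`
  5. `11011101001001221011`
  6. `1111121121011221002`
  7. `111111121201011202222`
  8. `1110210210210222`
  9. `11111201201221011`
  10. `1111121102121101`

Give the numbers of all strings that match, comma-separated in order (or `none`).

2, 3, 4, 7, 8, 9, 10

1 → no match
2 → match
3 → match
4 → match
5 → no match
6 → no match
7 → match
8 → match
9 → match
10 → match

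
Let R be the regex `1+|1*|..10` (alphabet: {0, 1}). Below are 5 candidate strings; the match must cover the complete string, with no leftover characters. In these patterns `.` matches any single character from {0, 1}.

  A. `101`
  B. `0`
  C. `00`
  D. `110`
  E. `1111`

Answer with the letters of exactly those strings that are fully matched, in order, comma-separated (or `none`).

A → no match
B → no match
C → no match
D → no match
E → match

E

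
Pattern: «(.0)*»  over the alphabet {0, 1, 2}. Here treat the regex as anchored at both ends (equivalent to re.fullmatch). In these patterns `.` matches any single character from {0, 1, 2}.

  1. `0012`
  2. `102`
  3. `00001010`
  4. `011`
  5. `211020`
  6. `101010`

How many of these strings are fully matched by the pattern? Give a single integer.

1 → no match
2 → no match
3 → match
4 → no match
5 → no match
6 → match
Total matched: 2

2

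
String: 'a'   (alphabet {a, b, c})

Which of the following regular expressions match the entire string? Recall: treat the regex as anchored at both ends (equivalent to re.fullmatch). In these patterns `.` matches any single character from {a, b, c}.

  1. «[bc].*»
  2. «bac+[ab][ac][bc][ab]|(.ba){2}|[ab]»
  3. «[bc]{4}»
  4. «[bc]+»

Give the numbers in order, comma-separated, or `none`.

1 → no match
2 → match
3 → no match
4 → no match

2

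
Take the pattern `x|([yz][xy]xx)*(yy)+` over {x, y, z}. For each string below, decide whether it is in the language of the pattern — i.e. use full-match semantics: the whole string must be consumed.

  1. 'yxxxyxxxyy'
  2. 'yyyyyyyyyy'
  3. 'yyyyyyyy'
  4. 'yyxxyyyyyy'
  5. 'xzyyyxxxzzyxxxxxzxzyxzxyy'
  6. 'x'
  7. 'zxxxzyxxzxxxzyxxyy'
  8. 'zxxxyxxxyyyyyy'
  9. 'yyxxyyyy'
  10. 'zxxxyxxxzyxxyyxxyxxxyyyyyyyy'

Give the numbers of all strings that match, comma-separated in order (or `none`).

1, 2, 3, 4, 6, 7, 8, 9, 10

1 → match
2 → match
3 → match
4 → match
5 → no match
6 → match
7 → match
8 → match
9 → match
10 → match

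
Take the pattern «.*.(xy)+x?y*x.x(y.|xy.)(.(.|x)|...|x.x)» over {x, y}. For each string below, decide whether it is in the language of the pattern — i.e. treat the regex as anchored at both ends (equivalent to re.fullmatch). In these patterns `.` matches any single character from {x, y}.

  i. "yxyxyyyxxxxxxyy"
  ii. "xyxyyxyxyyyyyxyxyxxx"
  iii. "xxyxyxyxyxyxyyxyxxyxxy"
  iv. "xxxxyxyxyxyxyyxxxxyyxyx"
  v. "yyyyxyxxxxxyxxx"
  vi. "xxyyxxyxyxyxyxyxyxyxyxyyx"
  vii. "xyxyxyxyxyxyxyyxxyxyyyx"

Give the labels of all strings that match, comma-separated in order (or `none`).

i → no match
ii → match
iii → match
iv → match
v → match
vi → match
vii → no match

ii, iii, iv, v, vi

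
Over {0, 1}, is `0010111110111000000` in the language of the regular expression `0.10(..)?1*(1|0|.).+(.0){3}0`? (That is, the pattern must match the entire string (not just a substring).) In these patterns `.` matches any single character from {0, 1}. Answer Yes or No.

Yes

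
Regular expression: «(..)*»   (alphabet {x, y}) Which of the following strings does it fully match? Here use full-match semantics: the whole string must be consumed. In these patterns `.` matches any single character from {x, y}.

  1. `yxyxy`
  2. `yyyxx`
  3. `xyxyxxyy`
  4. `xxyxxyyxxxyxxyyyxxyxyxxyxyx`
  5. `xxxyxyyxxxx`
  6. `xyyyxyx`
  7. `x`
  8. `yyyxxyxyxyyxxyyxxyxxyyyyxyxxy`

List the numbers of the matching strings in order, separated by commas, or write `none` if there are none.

1 → no match
2 → no match
3 → match
4 → no match
5 → no match
6 → no match
7 → no match
8 → no match

3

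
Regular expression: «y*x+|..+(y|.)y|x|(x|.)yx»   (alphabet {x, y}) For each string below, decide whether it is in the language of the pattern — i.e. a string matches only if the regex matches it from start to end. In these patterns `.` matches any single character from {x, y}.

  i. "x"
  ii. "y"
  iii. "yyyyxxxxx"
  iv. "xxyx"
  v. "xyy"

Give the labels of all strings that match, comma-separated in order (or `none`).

i, iii

i → match
ii → no match
iii → match
iv → no match
v → no match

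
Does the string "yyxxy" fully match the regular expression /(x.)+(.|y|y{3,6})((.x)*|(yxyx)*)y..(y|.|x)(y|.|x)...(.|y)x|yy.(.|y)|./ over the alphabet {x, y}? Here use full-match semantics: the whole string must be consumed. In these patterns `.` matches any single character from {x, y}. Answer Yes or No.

No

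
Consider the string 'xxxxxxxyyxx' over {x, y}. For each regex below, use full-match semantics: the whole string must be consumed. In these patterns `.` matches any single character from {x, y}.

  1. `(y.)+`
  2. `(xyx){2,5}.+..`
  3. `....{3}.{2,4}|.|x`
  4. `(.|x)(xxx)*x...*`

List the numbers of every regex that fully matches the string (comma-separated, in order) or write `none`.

1 → no match — must start with 'y'
2 → no match — must start with 'xyx'
3 → no match
4 → match

4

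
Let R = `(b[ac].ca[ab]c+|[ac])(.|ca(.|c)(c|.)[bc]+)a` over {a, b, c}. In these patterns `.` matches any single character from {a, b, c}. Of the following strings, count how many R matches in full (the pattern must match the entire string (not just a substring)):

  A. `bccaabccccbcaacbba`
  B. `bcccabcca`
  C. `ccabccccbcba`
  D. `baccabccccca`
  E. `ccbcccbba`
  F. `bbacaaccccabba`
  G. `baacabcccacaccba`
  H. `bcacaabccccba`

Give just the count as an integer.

A → no match
B → match
C → match
D → match
E → no match
F → no match
G → match
H → no match
Total matched: 4

4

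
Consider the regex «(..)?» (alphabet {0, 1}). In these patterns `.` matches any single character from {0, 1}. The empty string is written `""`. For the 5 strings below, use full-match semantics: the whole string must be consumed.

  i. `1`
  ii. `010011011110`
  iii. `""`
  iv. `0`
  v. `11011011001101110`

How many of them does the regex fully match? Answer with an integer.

i → no match
ii → no match
iii → match
iv → no match
v → no match
Total matched: 1

1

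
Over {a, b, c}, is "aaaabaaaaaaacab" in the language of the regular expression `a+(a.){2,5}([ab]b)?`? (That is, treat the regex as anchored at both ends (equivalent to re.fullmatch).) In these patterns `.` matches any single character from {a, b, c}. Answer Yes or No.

Yes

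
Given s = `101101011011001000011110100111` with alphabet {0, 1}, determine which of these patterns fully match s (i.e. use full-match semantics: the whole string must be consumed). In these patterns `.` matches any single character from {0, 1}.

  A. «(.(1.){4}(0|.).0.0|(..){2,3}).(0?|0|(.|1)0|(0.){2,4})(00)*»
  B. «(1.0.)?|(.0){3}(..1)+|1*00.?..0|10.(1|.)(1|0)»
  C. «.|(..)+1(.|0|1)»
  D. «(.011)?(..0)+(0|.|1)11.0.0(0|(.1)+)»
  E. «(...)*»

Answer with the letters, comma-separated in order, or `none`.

A → no match
B → no match
C → match
D → match
E → match

C, D, E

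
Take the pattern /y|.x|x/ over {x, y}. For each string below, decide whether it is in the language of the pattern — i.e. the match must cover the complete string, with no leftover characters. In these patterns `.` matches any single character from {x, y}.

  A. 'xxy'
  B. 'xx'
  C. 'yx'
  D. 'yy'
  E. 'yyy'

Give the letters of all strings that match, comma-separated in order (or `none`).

B, C

A → no match
B → match
C → match
D → no match
E → no match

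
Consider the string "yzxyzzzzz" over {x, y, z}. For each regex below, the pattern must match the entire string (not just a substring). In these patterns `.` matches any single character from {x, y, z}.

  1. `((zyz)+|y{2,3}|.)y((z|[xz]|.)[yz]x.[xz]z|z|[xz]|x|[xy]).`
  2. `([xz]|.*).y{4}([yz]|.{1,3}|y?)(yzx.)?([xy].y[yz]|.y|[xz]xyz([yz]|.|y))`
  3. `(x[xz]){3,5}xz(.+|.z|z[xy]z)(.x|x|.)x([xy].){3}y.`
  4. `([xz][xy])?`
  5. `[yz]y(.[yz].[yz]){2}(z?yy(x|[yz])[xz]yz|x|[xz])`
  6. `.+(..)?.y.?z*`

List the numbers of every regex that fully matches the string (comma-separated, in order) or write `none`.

6

1 → no match
2 → no match
3 → no match — must start with "x"
4 → no match
5 → no match
6 → match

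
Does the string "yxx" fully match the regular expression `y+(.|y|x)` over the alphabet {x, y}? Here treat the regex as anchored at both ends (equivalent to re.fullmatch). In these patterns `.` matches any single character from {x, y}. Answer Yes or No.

No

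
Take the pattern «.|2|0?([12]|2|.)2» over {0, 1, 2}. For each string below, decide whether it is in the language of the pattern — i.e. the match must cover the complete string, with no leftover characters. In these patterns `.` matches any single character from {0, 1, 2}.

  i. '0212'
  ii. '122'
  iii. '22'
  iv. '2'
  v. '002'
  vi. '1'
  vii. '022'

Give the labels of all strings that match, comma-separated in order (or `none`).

i → no match
ii → no match
iii → match
iv → match
v → match
vi → match
vii → match

iii, iv, v, vi, vii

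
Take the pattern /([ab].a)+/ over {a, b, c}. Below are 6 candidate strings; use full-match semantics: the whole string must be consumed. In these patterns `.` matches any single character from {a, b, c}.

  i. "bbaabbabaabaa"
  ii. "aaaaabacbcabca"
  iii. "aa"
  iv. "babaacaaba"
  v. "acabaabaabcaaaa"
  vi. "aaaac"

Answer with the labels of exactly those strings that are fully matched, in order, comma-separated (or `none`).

i → no match
ii → no match
iii → no match
iv → no match
v → match
vi → no match — must end with "a"

v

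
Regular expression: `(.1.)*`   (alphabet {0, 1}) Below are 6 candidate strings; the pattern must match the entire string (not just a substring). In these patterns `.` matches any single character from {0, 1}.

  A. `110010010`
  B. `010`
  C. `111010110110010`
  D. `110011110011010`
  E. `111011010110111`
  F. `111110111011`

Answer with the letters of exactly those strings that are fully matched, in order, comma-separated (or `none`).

A → match
B → match
C → match
D → match
E → match
F → match

A, B, C, D, E, F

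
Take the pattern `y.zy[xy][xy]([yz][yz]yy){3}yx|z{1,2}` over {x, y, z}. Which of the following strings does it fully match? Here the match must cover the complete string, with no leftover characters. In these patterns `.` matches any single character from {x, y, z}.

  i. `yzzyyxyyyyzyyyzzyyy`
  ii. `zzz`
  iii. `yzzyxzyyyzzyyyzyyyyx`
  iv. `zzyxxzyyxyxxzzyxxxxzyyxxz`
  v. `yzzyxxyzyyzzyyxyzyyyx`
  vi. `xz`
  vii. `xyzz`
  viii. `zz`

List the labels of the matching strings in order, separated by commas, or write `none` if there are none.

viii

i → no match
ii → no match
iii → no match
iv → no match
v → no match
vi → no match
vii → no match
viii → match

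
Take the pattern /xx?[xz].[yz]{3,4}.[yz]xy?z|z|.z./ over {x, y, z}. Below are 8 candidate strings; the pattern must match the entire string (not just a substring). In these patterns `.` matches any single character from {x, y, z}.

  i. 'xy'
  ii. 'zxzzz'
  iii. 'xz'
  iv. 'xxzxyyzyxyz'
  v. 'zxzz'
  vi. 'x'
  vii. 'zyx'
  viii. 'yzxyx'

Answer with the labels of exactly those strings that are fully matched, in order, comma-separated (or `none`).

i → no match
ii → no match
iii → no match
iv → no match
v → no match
vi → no match
vii → no match
viii → no match

none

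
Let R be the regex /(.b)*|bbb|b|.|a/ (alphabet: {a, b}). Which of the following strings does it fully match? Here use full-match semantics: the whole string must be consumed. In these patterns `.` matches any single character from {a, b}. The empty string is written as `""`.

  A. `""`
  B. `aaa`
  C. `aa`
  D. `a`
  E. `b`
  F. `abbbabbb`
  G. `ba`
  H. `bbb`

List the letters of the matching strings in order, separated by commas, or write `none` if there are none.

A → match
B → no match
C → no match
D → match
E → match
F → match
G → no match
H → match

A, D, E, F, H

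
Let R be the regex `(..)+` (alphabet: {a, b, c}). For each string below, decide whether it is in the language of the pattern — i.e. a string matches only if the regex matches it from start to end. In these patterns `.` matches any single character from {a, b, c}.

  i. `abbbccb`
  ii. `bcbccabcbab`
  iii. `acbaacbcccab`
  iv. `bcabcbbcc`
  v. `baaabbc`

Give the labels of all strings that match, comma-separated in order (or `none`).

i → no match
ii → no match
iii → match
iv → no match
v → no match

iii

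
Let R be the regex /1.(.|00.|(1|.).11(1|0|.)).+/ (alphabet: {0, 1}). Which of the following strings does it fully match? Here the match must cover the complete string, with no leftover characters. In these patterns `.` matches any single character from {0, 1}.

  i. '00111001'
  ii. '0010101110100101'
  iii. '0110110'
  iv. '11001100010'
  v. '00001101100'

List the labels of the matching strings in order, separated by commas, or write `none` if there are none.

iv

i → no match — must start with '1'
ii → no match — must start with '1'
iii → no match — must start with '1'
iv → match
v → no match — must start with '1'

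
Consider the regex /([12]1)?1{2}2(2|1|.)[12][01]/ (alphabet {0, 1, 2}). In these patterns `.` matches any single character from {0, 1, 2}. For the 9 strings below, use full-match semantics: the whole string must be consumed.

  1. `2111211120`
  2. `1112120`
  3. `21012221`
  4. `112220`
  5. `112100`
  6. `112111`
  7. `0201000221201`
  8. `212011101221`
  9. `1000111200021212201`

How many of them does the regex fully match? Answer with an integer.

1. `2111211120` → no match
2. `1112120` → no match
3. `21012221` → no match
4. `112220` → match
5. `112100` → no match
6. `112111` → match
7 → no match
8. `212011101221` → no match
9 → no match
Total matched: 2

2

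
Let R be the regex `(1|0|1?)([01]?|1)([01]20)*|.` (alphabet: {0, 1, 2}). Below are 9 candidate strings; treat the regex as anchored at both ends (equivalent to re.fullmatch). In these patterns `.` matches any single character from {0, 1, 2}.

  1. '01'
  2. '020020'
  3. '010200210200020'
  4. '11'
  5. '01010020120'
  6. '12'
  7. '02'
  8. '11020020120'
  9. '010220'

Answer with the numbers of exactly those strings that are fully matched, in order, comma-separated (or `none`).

1, 2, 4, 8

1. '01' → match
2. '020020' → match
3 → no match
4. '11' → match
5. '01010020120' → no match
6. '12' → no match
7. '02' → no match
8. '11020020120' → match
9. '010220' → no match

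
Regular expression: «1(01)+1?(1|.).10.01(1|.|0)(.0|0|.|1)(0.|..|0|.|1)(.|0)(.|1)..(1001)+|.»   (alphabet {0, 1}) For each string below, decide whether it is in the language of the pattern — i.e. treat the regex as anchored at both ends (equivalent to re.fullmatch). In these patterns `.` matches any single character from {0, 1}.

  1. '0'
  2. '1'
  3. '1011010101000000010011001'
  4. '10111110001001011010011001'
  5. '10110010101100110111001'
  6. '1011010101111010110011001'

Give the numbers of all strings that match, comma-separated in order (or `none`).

1, 2, 3, 4, 5, 6

1. '0' → match
2. '1' → match
3 → match
4 → match
5 → match
6 → match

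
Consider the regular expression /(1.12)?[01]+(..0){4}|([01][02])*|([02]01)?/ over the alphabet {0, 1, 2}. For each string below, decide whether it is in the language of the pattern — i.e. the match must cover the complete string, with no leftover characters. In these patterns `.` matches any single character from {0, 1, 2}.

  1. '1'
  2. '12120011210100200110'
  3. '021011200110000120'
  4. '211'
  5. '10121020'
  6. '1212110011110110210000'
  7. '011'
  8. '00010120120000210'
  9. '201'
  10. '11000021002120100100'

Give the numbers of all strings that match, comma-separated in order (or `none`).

1 → no match
2 → match
3 → no match
4 → no match
5 → no match
6 → match
7 → no match
8 → match
9 → match
10 → no match

2, 6, 8, 9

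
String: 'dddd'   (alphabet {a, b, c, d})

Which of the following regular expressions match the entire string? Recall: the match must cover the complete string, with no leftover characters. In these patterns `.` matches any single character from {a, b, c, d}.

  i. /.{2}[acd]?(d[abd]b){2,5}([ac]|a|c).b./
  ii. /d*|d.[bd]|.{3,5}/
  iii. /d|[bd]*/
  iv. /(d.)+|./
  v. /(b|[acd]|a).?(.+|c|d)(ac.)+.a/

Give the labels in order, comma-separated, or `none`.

i → no match
ii → match
iii → match
iv → match
v → no match — must end with 'a'

ii, iii, iv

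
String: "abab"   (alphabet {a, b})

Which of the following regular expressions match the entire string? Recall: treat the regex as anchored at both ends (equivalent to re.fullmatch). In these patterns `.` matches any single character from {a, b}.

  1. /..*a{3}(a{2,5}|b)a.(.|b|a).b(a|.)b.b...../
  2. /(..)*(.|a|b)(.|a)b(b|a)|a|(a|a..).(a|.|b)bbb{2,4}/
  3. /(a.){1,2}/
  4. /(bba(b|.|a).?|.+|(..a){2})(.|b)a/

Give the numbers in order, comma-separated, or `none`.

3

1 → no match
2 → no match
3 → match
4 → no match — must end with "a"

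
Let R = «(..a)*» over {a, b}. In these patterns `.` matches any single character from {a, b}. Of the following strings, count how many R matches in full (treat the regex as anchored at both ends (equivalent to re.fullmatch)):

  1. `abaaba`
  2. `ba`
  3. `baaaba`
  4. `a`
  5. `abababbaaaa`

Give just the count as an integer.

1 → match
2 → no match
3 → match
4 → no match
5 → no match
Total matched: 2

2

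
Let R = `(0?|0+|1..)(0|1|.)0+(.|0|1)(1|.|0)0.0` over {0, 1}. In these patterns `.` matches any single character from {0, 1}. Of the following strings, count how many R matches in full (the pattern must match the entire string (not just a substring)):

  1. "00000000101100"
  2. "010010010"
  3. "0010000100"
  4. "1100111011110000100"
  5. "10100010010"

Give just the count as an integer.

2

1 → no match
2 → match
3 → no match
4 → no match
5 → match
Total matched: 2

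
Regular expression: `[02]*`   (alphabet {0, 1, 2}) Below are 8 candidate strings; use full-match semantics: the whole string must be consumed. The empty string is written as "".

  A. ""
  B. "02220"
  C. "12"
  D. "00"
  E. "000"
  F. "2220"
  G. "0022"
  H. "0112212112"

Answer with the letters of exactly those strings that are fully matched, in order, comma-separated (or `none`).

A → match
B → match
C → no match
D → match
E → match
F → match
G → match
H → no match

A, B, D, E, F, G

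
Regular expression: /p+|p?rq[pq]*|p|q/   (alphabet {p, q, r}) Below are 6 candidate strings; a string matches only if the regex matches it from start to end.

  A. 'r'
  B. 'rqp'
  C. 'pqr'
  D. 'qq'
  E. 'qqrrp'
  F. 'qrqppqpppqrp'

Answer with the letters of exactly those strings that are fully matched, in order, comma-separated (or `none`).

B

A. 'r' → no match
B. 'rqp' → match
C. 'pqr' → no match
D. 'qq' → no match
E. 'qqrrp' → no match
F. 'qrqppqpppqrp' → no match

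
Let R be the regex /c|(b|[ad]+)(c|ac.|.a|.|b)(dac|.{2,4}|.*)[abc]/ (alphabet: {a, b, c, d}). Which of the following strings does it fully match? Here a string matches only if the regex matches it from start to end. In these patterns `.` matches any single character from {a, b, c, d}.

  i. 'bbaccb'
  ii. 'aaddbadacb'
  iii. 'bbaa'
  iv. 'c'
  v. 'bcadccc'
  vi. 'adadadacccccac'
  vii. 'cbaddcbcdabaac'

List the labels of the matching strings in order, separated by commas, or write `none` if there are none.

i → match
ii → match
iii → match
iv → match
v → match
vi → match
vii → no match

i, ii, iii, iv, v, vi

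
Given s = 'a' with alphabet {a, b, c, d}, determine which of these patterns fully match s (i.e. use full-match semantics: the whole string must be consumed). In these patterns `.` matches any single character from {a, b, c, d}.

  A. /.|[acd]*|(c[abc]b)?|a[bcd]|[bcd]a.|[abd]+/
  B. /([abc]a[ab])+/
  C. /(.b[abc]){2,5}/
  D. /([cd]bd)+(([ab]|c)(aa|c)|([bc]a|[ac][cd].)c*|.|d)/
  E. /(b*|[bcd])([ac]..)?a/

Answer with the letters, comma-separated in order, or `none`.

A → match
B → no match
C → no match
D → no match
E → match

A, E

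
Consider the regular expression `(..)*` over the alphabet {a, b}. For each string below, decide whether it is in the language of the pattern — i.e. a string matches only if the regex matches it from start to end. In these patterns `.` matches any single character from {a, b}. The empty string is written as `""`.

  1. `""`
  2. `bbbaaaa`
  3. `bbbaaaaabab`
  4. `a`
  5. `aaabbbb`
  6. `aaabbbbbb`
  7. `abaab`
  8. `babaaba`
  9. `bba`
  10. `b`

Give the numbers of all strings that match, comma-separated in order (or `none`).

1 → match
2 → no match
3 → no match
4 → no match
5 → no match
6 → no match
7 → no match
8 → no match
9 → no match
10 → no match

1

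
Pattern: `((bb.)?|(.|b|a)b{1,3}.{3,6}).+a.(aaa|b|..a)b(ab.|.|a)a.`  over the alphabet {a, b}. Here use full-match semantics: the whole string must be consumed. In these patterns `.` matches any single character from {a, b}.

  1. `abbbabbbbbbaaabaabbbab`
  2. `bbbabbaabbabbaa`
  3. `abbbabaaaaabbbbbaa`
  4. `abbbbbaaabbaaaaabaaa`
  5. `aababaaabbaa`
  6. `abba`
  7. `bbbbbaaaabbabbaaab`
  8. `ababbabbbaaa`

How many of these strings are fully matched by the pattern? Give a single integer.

5

1 → match
2 → match
3 → no match
4 → match
5 → match
6 → no match
7 → no match
8 → match
Total matched: 5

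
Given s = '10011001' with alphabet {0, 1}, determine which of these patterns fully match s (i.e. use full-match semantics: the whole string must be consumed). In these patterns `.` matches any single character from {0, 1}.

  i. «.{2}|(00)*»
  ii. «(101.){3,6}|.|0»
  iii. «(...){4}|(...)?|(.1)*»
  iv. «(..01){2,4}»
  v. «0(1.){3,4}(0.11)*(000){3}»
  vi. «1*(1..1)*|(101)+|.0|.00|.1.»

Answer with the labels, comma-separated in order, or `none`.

i → no match
ii → no match
iii → no match
iv → match
v → no match — must start with '01'
vi → match

iv, vi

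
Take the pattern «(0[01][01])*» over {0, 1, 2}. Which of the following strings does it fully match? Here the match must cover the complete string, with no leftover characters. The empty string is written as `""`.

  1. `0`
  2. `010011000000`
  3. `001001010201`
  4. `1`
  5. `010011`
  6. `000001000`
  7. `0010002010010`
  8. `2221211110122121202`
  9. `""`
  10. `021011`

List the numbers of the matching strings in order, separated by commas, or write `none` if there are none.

1 → no match
2 → match
3 → no match
4 → no match
5 → match
6 → match
7 → no match
8 → no match
9 → match
10 → no match

2, 5, 6, 9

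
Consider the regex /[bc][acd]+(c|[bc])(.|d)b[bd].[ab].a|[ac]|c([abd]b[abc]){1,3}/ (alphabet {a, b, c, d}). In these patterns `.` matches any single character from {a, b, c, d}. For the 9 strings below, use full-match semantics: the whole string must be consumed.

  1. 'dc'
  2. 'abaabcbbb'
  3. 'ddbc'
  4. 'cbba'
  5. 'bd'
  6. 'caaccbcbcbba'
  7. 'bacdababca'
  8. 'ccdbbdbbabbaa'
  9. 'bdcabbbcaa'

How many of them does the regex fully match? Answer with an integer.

1. 'dc' → no match
2. 'abaabcbbb' → no match
3. 'ddbc' → no match
4. 'cbba' → match
5. 'bd' → no match
6. 'caaccbcbcbba' → no match
7. 'bacdababca' → no match
8 → no match
9. 'bdcabbbcaa' → no match
Total matched: 1

1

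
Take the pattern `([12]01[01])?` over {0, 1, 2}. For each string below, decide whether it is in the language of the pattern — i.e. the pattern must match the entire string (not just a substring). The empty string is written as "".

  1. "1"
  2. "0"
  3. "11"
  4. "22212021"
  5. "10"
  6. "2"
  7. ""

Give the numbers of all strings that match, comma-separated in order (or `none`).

1 → no match
2 → no match
3 → no match
4 → no match
5 → no match
6 → no match
7 → match

7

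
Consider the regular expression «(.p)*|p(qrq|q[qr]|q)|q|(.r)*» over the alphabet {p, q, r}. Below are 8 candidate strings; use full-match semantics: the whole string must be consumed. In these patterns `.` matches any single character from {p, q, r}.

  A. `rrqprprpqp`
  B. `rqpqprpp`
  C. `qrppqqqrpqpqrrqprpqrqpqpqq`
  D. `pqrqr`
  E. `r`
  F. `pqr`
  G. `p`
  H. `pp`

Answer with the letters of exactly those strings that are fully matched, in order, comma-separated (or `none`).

A. `rrqprprpqp` → no match
B. `rqpqprpp` → no match
C → no match
D. `pqrqr` → no match
E. `r` → no match
F. `pqr` → match
G. `p` → no match
H. `pp` → match

F, H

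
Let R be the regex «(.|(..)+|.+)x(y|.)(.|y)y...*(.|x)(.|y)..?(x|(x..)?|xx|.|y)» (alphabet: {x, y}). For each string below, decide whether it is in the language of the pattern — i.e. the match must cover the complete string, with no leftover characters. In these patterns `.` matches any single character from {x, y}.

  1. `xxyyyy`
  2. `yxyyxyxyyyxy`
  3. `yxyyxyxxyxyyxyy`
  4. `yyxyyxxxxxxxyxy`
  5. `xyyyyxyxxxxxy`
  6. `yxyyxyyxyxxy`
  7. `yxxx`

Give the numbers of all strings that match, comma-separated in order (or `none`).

1 → no match
2 → no match
3 → no match
4 → no match
5 → no match
6 → no match
7 → no match

none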